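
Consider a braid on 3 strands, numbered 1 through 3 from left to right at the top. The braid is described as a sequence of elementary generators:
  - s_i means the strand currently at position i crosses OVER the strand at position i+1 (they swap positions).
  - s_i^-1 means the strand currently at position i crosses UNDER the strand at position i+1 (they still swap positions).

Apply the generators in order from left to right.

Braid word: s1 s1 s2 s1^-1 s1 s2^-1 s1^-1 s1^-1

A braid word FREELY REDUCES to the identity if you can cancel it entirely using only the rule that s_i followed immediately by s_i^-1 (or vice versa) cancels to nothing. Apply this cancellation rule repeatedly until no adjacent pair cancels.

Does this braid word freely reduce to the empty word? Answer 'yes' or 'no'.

Answer: yes

Derivation:
Gen 1 (s1): push. Stack: [s1]
Gen 2 (s1): push. Stack: [s1 s1]
Gen 3 (s2): push. Stack: [s1 s1 s2]
Gen 4 (s1^-1): push. Stack: [s1 s1 s2 s1^-1]
Gen 5 (s1): cancels prior s1^-1. Stack: [s1 s1 s2]
Gen 6 (s2^-1): cancels prior s2. Stack: [s1 s1]
Gen 7 (s1^-1): cancels prior s1. Stack: [s1]
Gen 8 (s1^-1): cancels prior s1. Stack: []
Reduced word: (empty)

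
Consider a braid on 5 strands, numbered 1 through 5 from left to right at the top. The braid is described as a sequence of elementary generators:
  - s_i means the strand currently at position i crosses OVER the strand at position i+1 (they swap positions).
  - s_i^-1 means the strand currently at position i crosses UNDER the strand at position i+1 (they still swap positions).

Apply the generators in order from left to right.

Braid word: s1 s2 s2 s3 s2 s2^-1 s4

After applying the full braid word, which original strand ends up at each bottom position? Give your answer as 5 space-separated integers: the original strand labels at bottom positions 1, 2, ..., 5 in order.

Answer: 2 1 4 5 3

Derivation:
Gen 1 (s1): strand 1 crosses over strand 2. Perm now: [2 1 3 4 5]
Gen 2 (s2): strand 1 crosses over strand 3. Perm now: [2 3 1 4 5]
Gen 3 (s2): strand 3 crosses over strand 1. Perm now: [2 1 3 4 5]
Gen 4 (s3): strand 3 crosses over strand 4. Perm now: [2 1 4 3 5]
Gen 5 (s2): strand 1 crosses over strand 4. Perm now: [2 4 1 3 5]
Gen 6 (s2^-1): strand 4 crosses under strand 1. Perm now: [2 1 4 3 5]
Gen 7 (s4): strand 3 crosses over strand 5. Perm now: [2 1 4 5 3]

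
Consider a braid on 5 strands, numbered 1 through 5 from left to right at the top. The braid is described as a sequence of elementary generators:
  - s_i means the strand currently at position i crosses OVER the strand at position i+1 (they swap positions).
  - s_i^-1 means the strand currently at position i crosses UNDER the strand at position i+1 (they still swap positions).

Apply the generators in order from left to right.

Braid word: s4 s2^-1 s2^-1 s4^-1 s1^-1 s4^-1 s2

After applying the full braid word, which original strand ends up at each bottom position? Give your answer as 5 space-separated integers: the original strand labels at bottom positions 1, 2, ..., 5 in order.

Gen 1 (s4): strand 4 crosses over strand 5. Perm now: [1 2 3 5 4]
Gen 2 (s2^-1): strand 2 crosses under strand 3. Perm now: [1 3 2 5 4]
Gen 3 (s2^-1): strand 3 crosses under strand 2. Perm now: [1 2 3 5 4]
Gen 4 (s4^-1): strand 5 crosses under strand 4. Perm now: [1 2 3 4 5]
Gen 5 (s1^-1): strand 1 crosses under strand 2. Perm now: [2 1 3 4 5]
Gen 6 (s4^-1): strand 4 crosses under strand 5. Perm now: [2 1 3 5 4]
Gen 7 (s2): strand 1 crosses over strand 3. Perm now: [2 3 1 5 4]

Answer: 2 3 1 5 4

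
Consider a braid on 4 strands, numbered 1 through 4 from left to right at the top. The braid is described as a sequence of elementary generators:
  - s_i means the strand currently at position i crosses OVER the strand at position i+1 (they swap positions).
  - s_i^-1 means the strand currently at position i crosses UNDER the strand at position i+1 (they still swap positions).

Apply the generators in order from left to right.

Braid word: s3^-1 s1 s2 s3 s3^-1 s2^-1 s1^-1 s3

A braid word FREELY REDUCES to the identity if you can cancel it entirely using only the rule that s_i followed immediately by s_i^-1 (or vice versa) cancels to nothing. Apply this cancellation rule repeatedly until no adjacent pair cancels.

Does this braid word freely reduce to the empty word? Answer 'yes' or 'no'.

Answer: yes

Derivation:
Gen 1 (s3^-1): push. Stack: [s3^-1]
Gen 2 (s1): push. Stack: [s3^-1 s1]
Gen 3 (s2): push. Stack: [s3^-1 s1 s2]
Gen 4 (s3): push. Stack: [s3^-1 s1 s2 s3]
Gen 5 (s3^-1): cancels prior s3. Stack: [s3^-1 s1 s2]
Gen 6 (s2^-1): cancels prior s2. Stack: [s3^-1 s1]
Gen 7 (s1^-1): cancels prior s1. Stack: [s3^-1]
Gen 8 (s3): cancels prior s3^-1. Stack: []
Reduced word: (empty)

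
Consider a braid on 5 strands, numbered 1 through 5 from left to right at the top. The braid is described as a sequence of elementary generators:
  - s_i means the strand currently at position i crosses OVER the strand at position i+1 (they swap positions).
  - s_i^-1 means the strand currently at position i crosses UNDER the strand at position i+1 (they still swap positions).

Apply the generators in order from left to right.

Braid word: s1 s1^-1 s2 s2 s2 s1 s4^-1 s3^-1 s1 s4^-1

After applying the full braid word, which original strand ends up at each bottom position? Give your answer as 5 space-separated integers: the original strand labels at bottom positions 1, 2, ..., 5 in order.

Gen 1 (s1): strand 1 crosses over strand 2. Perm now: [2 1 3 4 5]
Gen 2 (s1^-1): strand 2 crosses under strand 1. Perm now: [1 2 3 4 5]
Gen 3 (s2): strand 2 crosses over strand 3. Perm now: [1 3 2 4 5]
Gen 4 (s2): strand 3 crosses over strand 2. Perm now: [1 2 3 4 5]
Gen 5 (s2): strand 2 crosses over strand 3. Perm now: [1 3 2 4 5]
Gen 6 (s1): strand 1 crosses over strand 3. Perm now: [3 1 2 4 5]
Gen 7 (s4^-1): strand 4 crosses under strand 5. Perm now: [3 1 2 5 4]
Gen 8 (s3^-1): strand 2 crosses under strand 5. Perm now: [3 1 5 2 4]
Gen 9 (s1): strand 3 crosses over strand 1. Perm now: [1 3 5 2 4]
Gen 10 (s4^-1): strand 2 crosses under strand 4. Perm now: [1 3 5 4 2]

Answer: 1 3 5 4 2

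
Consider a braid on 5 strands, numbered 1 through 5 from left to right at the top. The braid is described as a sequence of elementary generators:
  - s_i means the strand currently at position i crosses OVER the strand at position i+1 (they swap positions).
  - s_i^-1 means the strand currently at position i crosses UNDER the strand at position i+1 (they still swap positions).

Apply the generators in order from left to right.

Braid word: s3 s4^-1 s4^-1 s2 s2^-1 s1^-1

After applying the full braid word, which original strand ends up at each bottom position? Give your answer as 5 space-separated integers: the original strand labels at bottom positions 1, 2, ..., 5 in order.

Gen 1 (s3): strand 3 crosses over strand 4. Perm now: [1 2 4 3 5]
Gen 2 (s4^-1): strand 3 crosses under strand 5. Perm now: [1 2 4 5 3]
Gen 3 (s4^-1): strand 5 crosses under strand 3. Perm now: [1 2 4 3 5]
Gen 4 (s2): strand 2 crosses over strand 4. Perm now: [1 4 2 3 5]
Gen 5 (s2^-1): strand 4 crosses under strand 2. Perm now: [1 2 4 3 5]
Gen 6 (s1^-1): strand 1 crosses under strand 2. Perm now: [2 1 4 3 5]

Answer: 2 1 4 3 5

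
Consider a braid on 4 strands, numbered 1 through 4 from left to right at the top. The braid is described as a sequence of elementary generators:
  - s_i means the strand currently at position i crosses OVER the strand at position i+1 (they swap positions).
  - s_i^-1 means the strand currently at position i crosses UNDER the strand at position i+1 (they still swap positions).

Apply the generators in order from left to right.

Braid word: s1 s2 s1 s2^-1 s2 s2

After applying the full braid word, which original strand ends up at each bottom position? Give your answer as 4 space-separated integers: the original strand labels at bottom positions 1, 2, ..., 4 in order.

Answer: 3 1 2 4

Derivation:
Gen 1 (s1): strand 1 crosses over strand 2. Perm now: [2 1 3 4]
Gen 2 (s2): strand 1 crosses over strand 3. Perm now: [2 3 1 4]
Gen 3 (s1): strand 2 crosses over strand 3. Perm now: [3 2 1 4]
Gen 4 (s2^-1): strand 2 crosses under strand 1. Perm now: [3 1 2 4]
Gen 5 (s2): strand 1 crosses over strand 2. Perm now: [3 2 1 4]
Gen 6 (s2): strand 2 crosses over strand 1. Perm now: [3 1 2 4]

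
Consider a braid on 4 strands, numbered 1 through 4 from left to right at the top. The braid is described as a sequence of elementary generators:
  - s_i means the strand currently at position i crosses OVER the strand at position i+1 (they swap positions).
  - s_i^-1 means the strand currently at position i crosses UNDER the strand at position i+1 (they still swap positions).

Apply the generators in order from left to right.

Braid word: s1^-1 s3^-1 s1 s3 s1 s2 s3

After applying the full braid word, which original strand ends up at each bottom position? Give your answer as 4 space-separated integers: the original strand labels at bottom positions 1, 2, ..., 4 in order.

Gen 1 (s1^-1): strand 1 crosses under strand 2. Perm now: [2 1 3 4]
Gen 2 (s3^-1): strand 3 crosses under strand 4. Perm now: [2 1 4 3]
Gen 3 (s1): strand 2 crosses over strand 1. Perm now: [1 2 4 3]
Gen 4 (s3): strand 4 crosses over strand 3. Perm now: [1 2 3 4]
Gen 5 (s1): strand 1 crosses over strand 2. Perm now: [2 1 3 4]
Gen 6 (s2): strand 1 crosses over strand 3. Perm now: [2 3 1 4]
Gen 7 (s3): strand 1 crosses over strand 4. Perm now: [2 3 4 1]

Answer: 2 3 4 1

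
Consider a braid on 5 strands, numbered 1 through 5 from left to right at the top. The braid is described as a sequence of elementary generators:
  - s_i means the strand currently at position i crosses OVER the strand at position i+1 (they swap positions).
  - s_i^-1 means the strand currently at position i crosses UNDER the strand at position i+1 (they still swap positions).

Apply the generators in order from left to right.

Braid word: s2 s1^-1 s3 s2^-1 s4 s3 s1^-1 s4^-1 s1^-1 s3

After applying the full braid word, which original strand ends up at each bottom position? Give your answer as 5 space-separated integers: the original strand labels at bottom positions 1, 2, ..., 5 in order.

Gen 1 (s2): strand 2 crosses over strand 3. Perm now: [1 3 2 4 5]
Gen 2 (s1^-1): strand 1 crosses under strand 3. Perm now: [3 1 2 4 5]
Gen 3 (s3): strand 2 crosses over strand 4. Perm now: [3 1 4 2 5]
Gen 4 (s2^-1): strand 1 crosses under strand 4. Perm now: [3 4 1 2 5]
Gen 5 (s4): strand 2 crosses over strand 5. Perm now: [3 4 1 5 2]
Gen 6 (s3): strand 1 crosses over strand 5. Perm now: [3 4 5 1 2]
Gen 7 (s1^-1): strand 3 crosses under strand 4. Perm now: [4 3 5 1 2]
Gen 8 (s4^-1): strand 1 crosses under strand 2. Perm now: [4 3 5 2 1]
Gen 9 (s1^-1): strand 4 crosses under strand 3. Perm now: [3 4 5 2 1]
Gen 10 (s3): strand 5 crosses over strand 2. Perm now: [3 4 2 5 1]

Answer: 3 4 2 5 1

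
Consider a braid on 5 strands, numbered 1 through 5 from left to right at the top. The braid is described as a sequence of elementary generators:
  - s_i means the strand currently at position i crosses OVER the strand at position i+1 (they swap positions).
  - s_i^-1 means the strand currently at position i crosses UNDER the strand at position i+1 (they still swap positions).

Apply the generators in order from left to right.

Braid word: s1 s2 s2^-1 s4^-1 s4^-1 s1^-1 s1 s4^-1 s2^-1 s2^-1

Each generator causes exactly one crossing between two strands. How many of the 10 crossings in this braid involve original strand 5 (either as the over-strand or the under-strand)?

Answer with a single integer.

Gen 1: crossing 1x2. Involves strand 5? no. Count so far: 0
Gen 2: crossing 1x3. Involves strand 5? no. Count so far: 0
Gen 3: crossing 3x1. Involves strand 5? no. Count so far: 0
Gen 4: crossing 4x5. Involves strand 5? yes. Count so far: 1
Gen 5: crossing 5x4. Involves strand 5? yes. Count so far: 2
Gen 6: crossing 2x1. Involves strand 5? no. Count so far: 2
Gen 7: crossing 1x2. Involves strand 5? no. Count so far: 2
Gen 8: crossing 4x5. Involves strand 5? yes. Count so far: 3
Gen 9: crossing 1x3. Involves strand 5? no. Count so far: 3
Gen 10: crossing 3x1. Involves strand 5? no. Count so far: 3

Answer: 3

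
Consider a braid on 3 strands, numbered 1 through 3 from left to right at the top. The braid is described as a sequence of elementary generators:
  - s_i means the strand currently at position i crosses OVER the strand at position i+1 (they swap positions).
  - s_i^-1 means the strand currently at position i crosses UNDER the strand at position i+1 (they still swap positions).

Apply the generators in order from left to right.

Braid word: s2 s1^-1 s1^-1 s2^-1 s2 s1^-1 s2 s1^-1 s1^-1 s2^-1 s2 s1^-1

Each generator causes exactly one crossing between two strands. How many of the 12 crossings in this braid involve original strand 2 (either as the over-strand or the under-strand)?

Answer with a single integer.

Answer: 9

Derivation:
Gen 1: crossing 2x3. Involves strand 2? yes. Count so far: 1
Gen 2: crossing 1x3. Involves strand 2? no. Count so far: 1
Gen 3: crossing 3x1. Involves strand 2? no. Count so far: 1
Gen 4: crossing 3x2. Involves strand 2? yes. Count so far: 2
Gen 5: crossing 2x3. Involves strand 2? yes. Count so far: 3
Gen 6: crossing 1x3. Involves strand 2? no. Count so far: 3
Gen 7: crossing 1x2. Involves strand 2? yes. Count so far: 4
Gen 8: crossing 3x2. Involves strand 2? yes. Count so far: 5
Gen 9: crossing 2x3. Involves strand 2? yes. Count so far: 6
Gen 10: crossing 2x1. Involves strand 2? yes. Count so far: 7
Gen 11: crossing 1x2. Involves strand 2? yes. Count so far: 8
Gen 12: crossing 3x2. Involves strand 2? yes. Count so far: 9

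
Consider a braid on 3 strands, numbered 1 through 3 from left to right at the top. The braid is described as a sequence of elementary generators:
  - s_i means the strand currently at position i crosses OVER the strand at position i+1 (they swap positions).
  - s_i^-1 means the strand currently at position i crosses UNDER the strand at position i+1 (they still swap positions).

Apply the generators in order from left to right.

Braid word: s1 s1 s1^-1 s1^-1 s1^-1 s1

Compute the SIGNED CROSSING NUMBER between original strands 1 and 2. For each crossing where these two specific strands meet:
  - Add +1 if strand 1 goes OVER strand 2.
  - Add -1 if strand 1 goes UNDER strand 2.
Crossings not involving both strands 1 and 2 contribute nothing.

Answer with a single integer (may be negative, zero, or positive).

Answer: -2

Derivation:
Gen 1: 1 over 2. Both 1&2? yes. Contrib: +1. Sum: 1
Gen 2: 2 over 1. Both 1&2? yes. Contrib: -1. Sum: 0
Gen 3: 1 under 2. Both 1&2? yes. Contrib: -1. Sum: -1
Gen 4: 2 under 1. Both 1&2? yes. Contrib: +1. Sum: 0
Gen 5: 1 under 2. Both 1&2? yes. Contrib: -1. Sum: -1
Gen 6: 2 over 1. Both 1&2? yes. Contrib: -1. Sum: -2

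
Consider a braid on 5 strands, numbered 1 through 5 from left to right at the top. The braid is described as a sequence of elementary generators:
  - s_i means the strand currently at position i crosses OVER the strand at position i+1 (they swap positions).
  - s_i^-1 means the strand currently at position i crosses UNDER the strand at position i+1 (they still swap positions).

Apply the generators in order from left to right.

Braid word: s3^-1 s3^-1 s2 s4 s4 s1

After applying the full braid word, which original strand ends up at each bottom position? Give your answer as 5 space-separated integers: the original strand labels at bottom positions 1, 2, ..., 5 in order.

Gen 1 (s3^-1): strand 3 crosses under strand 4. Perm now: [1 2 4 3 5]
Gen 2 (s3^-1): strand 4 crosses under strand 3. Perm now: [1 2 3 4 5]
Gen 3 (s2): strand 2 crosses over strand 3. Perm now: [1 3 2 4 5]
Gen 4 (s4): strand 4 crosses over strand 5. Perm now: [1 3 2 5 4]
Gen 5 (s4): strand 5 crosses over strand 4. Perm now: [1 3 2 4 5]
Gen 6 (s1): strand 1 crosses over strand 3. Perm now: [3 1 2 4 5]

Answer: 3 1 2 4 5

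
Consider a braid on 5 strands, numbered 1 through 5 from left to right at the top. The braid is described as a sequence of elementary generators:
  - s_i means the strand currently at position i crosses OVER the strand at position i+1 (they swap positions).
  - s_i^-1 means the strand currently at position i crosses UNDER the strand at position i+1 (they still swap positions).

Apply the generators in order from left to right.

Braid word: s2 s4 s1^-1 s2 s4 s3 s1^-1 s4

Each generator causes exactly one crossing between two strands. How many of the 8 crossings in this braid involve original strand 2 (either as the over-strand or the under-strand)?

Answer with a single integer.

Answer: 3

Derivation:
Gen 1: crossing 2x3. Involves strand 2? yes. Count so far: 1
Gen 2: crossing 4x5. Involves strand 2? no. Count so far: 1
Gen 3: crossing 1x3. Involves strand 2? no. Count so far: 1
Gen 4: crossing 1x2. Involves strand 2? yes. Count so far: 2
Gen 5: crossing 5x4. Involves strand 2? no. Count so far: 2
Gen 6: crossing 1x4. Involves strand 2? no. Count so far: 2
Gen 7: crossing 3x2. Involves strand 2? yes. Count so far: 3
Gen 8: crossing 1x5. Involves strand 2? no. Count so far: 3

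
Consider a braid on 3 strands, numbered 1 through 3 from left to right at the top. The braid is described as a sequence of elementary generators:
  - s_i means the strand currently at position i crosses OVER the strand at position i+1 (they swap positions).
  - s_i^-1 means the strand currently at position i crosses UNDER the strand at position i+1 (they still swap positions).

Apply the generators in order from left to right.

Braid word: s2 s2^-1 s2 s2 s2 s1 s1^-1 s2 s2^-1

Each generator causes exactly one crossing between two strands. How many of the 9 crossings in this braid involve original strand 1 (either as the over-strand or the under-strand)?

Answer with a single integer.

Gen 1: crossing 2x3. Involves strand 1? no. Count so far: 0
Gen 2: crossing 3x2. Involves strand 1? no. Count so far: 0
Gen 3: crossing 2x3. Involves strand 1? no. Count so far: 0
Gen 4: crossing 3x2. Involves strand 1? no. Count so far: 0
Gen 5: crossing 2x3. Involves strand 1? no. Count so far: 0
Gen 6: crossing 1x3. Involves strand 1? yes. Count so far: 1
Gen 7: crossing 3x1. Involves strand 1? yes. Count so far: 2
Gen 8: crossing 3x2. Involves strand 1? no. Count so far: 2
Gen 9: crossing 2x3. Involves strand 1? no. Count so far: 2

Answer: 2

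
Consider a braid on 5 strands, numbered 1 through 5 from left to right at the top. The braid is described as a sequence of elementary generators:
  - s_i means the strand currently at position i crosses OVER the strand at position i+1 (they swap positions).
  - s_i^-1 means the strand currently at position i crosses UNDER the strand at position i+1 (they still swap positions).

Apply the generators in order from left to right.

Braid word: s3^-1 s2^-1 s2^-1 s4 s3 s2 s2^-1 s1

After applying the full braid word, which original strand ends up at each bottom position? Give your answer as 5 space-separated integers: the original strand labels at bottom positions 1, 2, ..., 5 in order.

Answer: 2 1 5 4 3

Derivation:
Gen 1 (s3^-1): strand 3 crosses under strand 4. Perm now: [1 2 4 3 5]
Gen 2 (s2^-1): strand 2 crosses under strand 4. Perm now: [1 4 2 3 5]
Gen 3 (s2^-1): strand 4 crosses under strand 2. Perm now: [1 2 4 3 5]
Gen 4 (s4): strand 3 crosses over strand 5. Perm now: [1 2 4 5 3]
Gen 5 (s3): strand 4 crosses over strand 5. Perm now: [1 2 5 4 3]
Gen 6 (s2): strand 2 crosses over strand 5. Perm now: [1 5 2 4 3]
Gen 7 (s2^-1): strand 5 crosses under strand 2. Perm now: [1 2 5 4 3]
Gen 8 (s1): strand 1 crosses over strand 2. Perm now: [2 1 5 4 3]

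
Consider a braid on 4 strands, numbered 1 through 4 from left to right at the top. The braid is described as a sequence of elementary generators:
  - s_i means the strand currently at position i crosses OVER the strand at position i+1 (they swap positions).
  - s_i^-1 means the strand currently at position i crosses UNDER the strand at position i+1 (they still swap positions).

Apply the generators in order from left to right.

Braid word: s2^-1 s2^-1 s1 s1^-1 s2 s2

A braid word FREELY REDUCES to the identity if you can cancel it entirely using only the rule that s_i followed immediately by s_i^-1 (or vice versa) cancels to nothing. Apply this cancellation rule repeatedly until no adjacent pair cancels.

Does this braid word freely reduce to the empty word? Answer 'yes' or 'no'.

Answer: yes

Derivation:
Gen 1 (s2^-1): push. Stack: [s2^-1]
Gen 2 (s2^-1): push. Stack: [s2^-1 s2^-1]
Gen 3 (s1): push. Stack: [s2^-1 s2^-1 s1]
Gen 4 (s1^-1): cancels prior s1. Stack: [s2^-1 s2^-1]
Gen 5 (s2): cancels prior s2^-1. Stack: [s2^-1]
Gen 6 (s2): cancels prior s2^-1. Stack: []
Reduced word: (empty)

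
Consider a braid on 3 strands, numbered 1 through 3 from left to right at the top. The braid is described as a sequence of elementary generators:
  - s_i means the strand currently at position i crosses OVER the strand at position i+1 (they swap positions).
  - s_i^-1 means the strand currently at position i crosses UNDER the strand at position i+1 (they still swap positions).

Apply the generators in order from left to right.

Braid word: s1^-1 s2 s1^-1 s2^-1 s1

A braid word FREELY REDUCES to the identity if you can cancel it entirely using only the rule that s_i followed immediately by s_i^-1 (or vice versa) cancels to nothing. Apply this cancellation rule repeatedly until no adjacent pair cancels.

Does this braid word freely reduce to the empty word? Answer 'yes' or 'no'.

Gen 1 (s1^-1): push. Stack: [s1^-1]
Gen 2 (s2): push. Stack: [s1^-1 s2]
Gen 3 (s1^-1): push. Stack: [s1^-1 s2 s1^-1]
Gen 4 (s2^-1): push. Stack: [s1^-1 s2 s1^-1 s2^-1]
Gen 5 (s1): push. Stack: [s1^-1 s2 s1^-1 s2^-1 s1]
Reduced word: s1^-1 s2 s1^-1 s2^-1 s1

Answer: no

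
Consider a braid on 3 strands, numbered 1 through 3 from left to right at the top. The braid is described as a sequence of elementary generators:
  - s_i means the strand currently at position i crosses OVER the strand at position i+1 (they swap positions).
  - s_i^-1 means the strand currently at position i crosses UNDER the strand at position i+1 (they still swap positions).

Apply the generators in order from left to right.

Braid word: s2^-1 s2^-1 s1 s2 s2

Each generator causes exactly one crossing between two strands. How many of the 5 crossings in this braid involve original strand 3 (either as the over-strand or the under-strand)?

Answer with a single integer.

Answer: 4

Derivation:
Gen 1: crossing 2x3. Involves strand 3? yes. Count so far: 1
Gen 2: crossing 3x2. Involves strand 3? yes. Count so far: 2
Gen 3: crossing 1x2. Involves strand 3? no. Count so far: 2
Gen 4: crossing 1x3. Involves strand 3? yes. Count so far: 3
Gen 5: crossing 3x1. Involves strand 3? yes. Count so far: 4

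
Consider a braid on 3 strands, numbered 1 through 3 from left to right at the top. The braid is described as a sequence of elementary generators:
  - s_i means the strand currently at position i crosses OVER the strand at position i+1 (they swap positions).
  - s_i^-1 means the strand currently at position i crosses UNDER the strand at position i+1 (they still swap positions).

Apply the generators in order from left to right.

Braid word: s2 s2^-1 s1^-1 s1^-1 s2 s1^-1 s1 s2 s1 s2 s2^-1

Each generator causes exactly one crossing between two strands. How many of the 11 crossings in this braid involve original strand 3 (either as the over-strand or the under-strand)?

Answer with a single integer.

Gen 1: crossing 2x3. Involves strand 3? yes. Count so far: 1
Gen 2: crossing 3x2. Involves strand 3? yes. Count so far: 2
Gen 3: crossing 1x2. Involves strand 3? no. Count so far: 2
Gen 4: crossing 2x1. Involves strand 3? no. Count so far: 2
Gen 5: crossing 2x3. Involves strand 3? yes. Count so far: 3
Gen 6: crossing 1x3. Involves strand 3? yes. Count so far: 4
Gen 7: crossing 3x1. Involves strand 3? yes. Count so far: 5
Gen 8: crossing 3x2. Involves strand 3? yes. Count so far: 6
Gen 9: crossing 1x2. Involves strand 3? no. Count so far: 6
Gen 10: crossing 1x3. Involves strand 3? yes. Count so far: 7
Gen 11: crossing 3x1. Involves strand 3? yes. Count so far: 8

Answer: 8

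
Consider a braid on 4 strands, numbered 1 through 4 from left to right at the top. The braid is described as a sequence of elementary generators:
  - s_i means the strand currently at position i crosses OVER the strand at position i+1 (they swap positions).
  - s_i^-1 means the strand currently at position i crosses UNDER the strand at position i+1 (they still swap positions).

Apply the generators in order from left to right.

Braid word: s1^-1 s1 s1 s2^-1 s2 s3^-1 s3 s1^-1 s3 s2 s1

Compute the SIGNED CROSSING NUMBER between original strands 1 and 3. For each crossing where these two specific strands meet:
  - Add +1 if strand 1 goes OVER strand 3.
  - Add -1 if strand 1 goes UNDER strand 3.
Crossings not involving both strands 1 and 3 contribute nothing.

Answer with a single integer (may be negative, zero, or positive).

Gen 1: crossing 1x2. Both 1&3? no. Sum: 0
Gen 2: crossing 2x1. Both 1&3? no. Sum: 0
Gen 3: crossing 1x2. Both 1&3? no. Sum: 0
Gen 4: 1 under 3. Both 1&3? yes. Contrib: -1. Sum: -1
Gen 5: 3 over 1. Both 1&3? yes. Contrib: -1. Sum: -2
Gen 6: crossing 3x4. Both 1&3? no. Sum: -2
Gen 7: crossing 4x3. Both 1&3? no. Sum: -2
Gen 8: crossing 2x1. Both 1&3? no. Sum: -2
Gen 9: crossing 3x4. Both 1&3? no. Sum: -2
Gen 10: crossing 2x4. Both 1&3? no. Sum: -2
Gen 11: crossing 1x4. Both 1&3? no. Sum: -2

Answer: -2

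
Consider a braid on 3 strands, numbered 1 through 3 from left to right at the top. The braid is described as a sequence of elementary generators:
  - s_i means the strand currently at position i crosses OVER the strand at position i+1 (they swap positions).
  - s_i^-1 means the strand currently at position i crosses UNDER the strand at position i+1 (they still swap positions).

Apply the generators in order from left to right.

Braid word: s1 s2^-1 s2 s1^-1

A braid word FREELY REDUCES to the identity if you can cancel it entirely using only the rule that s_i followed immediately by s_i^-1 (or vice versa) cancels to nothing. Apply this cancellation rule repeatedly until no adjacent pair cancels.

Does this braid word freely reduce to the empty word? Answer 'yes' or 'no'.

Gen 1 (s1): push. Stack: [s1]
Gen 2 (s2^-1): push. Stack: [s1 s2^-1]
Gen 3 (s2): cancels prior s2^-1. Stack: [s1]
Gen 4 (s1^-1): cancels prior s1. Stack: []
Reduced word: (empty)

Answer: yes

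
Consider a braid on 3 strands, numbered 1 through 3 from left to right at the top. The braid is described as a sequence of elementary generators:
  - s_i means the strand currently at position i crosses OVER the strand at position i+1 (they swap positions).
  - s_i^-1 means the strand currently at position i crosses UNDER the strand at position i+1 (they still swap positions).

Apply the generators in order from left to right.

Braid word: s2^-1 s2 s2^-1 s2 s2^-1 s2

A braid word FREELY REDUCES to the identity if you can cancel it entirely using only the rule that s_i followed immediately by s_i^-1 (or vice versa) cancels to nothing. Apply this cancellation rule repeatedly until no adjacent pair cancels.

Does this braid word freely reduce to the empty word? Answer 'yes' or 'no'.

Answer: yes

Derivation:
Gen 1 (s2^-1): push. Stack: [s2^-1]
Gen 2 (s2): cancels prior s2^-1. Stack: []
Gen 3 (s2^-1): push. Stack: [s2^-1]
Gen 4 (s2): cancels prior s2^-1. Stack: []
Gen 5 (s2^-1): push. Stack: [s2^-1]
Gen 6 (s2): cancels prior s2^-1. Stack: []
Reduced word: (empty)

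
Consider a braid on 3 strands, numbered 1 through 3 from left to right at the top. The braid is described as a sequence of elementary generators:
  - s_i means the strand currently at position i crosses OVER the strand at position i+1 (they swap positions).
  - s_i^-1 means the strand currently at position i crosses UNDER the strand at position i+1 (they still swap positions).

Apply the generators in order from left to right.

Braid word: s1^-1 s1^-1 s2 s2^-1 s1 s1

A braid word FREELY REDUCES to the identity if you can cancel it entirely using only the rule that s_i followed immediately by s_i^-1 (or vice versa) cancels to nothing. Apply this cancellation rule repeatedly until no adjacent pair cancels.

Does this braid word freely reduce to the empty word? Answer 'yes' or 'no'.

Answer: yes

Derivation:
Gen 1 (s1^-1): push. Stack: [s1^-1]
Gen 2 (s1^-1): push. Stack: [s1^-1 s1^-1]
Gen 3 (s2): push. Stack: [s1^-1 s1^-1 s2]
Gen 4 (s2^-1): cancels prior s2. Stack: [s1^-1 s1^-1]
Gen 5 (s1): cancels prior s1^-1. Stack: [s1^-1]
Gen 6 (s1): cancels prior s1^-1. Stack: []
Reduced word: (empty)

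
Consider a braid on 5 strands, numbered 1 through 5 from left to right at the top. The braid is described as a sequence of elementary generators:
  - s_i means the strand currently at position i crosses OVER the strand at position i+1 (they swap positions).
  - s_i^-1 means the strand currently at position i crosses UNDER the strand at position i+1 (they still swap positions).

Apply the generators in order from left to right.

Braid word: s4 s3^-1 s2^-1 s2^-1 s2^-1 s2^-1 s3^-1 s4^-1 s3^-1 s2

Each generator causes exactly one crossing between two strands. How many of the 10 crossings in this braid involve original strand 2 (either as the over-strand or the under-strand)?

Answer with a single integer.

Answer: 5

Derivation:
Gen 1: crossing 4x5. Involves strand 2? no. Count so far: 0
Gen 2: crossing 3x5. Involves strand 2? no. Count so far: 0
Gen 3: crossing 2x5. Involves strand 2? yes. Count so far: 1
Gen 4: crossing 5x2. Involves strand 2? yes. Count so far: 2
Gen 5: crossing 2x5. Involves strand 2? yes. Count so far: 3
Gen 6: crossing 5x2. Involves strand 2? yes. Count so far: 4
Gen 7: crossing 5x3. Involves strand 2? no. Count so far: 4
Gen 8: crossing 5x4. Involves strand 2? no. Count so far: 4
Gen 9: crossing 3x4. Involves strand 2? no. Count so far: 4
Gen 10: crossing 2x4. Involves strand 2? yes. Count so far: 5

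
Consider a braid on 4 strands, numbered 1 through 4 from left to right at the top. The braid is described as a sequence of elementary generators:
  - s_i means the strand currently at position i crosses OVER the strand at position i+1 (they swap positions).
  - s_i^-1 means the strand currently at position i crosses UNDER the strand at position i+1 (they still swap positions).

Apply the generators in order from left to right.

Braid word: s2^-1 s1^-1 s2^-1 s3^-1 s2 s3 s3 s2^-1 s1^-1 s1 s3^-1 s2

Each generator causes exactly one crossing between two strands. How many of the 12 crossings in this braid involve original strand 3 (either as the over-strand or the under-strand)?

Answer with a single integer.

Answer: 4

Derivation:
Gen 1: crossing 2x3. Involves strand 3? yes. Count so far: 1
Gen 2: crossing 1x3. Involves strand 3? yes. Count so far: 2
Gen 3: crossing 1x2. Involves strand 3? no. Count so far: 2
Gen 4: crossing 1x4. Involves strand 3? no. Count so far: 2
Gen 5: crossing 2x4. Involves strand 3? no. Count so far: 2
Gen 6: crossing 2x1. Involves strand 3? no. Count so far: 2
Gen 7: crossing 1x2. Involves strand 3? no. Count so far: 2
Gen 8: crossing 4x2. Involves strand 3? no. Count so far: 2
Gen 9: crossing 3x2. Involves strand 3? yes. Count so far: 3
Gen 10: crossing 2x3. Involves strand 3? yes. Count so far: 4
Gen 11: crossing 4x1. Involves strand 3? no. Count so far: 4
Gen 12: crossing 2x1. Involves strand 3? no. Count so far: 4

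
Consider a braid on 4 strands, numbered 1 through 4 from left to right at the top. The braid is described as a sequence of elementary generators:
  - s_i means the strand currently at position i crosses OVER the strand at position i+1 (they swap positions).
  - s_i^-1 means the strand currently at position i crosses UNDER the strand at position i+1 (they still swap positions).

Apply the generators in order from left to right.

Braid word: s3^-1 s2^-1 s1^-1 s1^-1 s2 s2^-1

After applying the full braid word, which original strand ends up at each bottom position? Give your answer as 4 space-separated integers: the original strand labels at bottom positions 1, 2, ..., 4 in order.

Gen 1 (s3^-1): strand 3 crosses under strand 4. Perm now: [1 2 4 3]
Gen 2 (s2^-1): strand 2 crosses under strand 4. Perm now: [1 4 2 3]
Gen 3 (s1^-1): strand 1 crosses under strand 4. Perm now: [4 1 2 3]
Gen 4 (s1^-1): strand 4 crosses under strand 1. Perm now: [1 4 2 3]
Gen 5 (s2): strand 4 crosses over strand 2. Perm now: [1 2 4 3]
Gen 6 (s2^-1): strand 2 crosses under strand 4. Perm now: [1 4 2 3]

Answer: 1 4 2 3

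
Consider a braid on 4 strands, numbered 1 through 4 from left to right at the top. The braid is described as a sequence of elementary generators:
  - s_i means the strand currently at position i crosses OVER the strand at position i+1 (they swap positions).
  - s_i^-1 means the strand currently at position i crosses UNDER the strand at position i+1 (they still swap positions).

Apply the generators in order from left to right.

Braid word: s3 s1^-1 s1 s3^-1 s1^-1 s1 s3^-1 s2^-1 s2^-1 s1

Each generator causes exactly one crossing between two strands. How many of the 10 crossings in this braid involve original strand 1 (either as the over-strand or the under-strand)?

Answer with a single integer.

Answer: 5

Derivation:
Gen 1: crossing 3x4. Involves strand 1? no. Count so far: 0
Gen 2: crossing 1x2. Involves strand 1? yes. Count so far: 1
Gen 3: crossing 2x1. Involves strand 1? yes. Count so far: 2
Gen 4: crossing 4x3. Involves strand 1? no. Count so far: 2
Gen 5: crossing 1x2. Involves strand 1? yes. Count so far: 3
Gen 6: crossing 2x1. Involves strand 1? yes. Count so far: 4
Gen 7: crossing 3x4. Involves strand 1? no. Count so far: 4
Gen 8: crossing 2x4. Involves strand 1? no. Count so far: 4
Gen 9: crossing 4x2. Involves strand 1? no. Count so far: 4
Gen 10: crossing 1x2. Involves strand 1? yes. Count so far: 5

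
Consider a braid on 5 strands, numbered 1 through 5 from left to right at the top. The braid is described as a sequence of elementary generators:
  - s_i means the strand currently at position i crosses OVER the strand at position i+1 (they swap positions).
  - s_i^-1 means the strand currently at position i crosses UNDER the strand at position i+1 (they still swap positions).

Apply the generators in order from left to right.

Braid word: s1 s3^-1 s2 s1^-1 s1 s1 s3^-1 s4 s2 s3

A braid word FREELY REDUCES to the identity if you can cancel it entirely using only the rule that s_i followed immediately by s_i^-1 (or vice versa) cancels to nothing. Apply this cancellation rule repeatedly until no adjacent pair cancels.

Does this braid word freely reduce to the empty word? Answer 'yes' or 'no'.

Answer: no

Derivation:
Gen 1 (s1): push. Stack: [s1]
Gen 2 (s3^-1): push. Stack: [s1 s3^-1]
Gen 3 (s2): push. Stack: [s1 s3^-1 s2]
Gen 4 (s1^-1): push. Stack: [s1 s3^-1 s2 s1^-1]
Gen 5 (s1): cancels prior s1^-1. Stack: [s1 s3^-1 s2]
Gen 6 (s1): push. Stack: [s1 s3^-1 s2 s1]
Gen 7 (s3^-1): push. Stack: [s1 s3^-1 s2 s1 s3^-1]
Gen 8 (s4): push. Stack: [s1 s3^-1 s2 s1 s3^-1 s4]
Gen 9 (s2): push. Stack: [s1 s3^-1 s2 s1 s3^-1 s4 s2]
Gen 10 (s3): push. Stack: [s1 s3^-1 s2 s1 s3^-1 s4 s2 s3]
Reduced word: s1 s3^-1 s2 s1 s3^-1 s4 s2 s3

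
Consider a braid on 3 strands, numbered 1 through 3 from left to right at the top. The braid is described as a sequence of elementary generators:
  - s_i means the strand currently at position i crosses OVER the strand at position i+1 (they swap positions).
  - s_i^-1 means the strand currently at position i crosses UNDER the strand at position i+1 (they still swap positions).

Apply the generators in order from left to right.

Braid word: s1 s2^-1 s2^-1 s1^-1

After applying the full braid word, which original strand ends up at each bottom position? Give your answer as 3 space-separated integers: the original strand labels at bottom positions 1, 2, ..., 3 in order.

Answer: 1 2 3

Derivation:
Gen 1 (s1): strand 1 crosses over strand 2. Perm now: [2 1 3]
Gen 2 (s2^-1): strand 1 crosses under strand 3. Perm now: [2 3 1]
Gen 3 (s2^-1): strand 3 crosses under strand 1. Perm now: [2 1 3]
Gen 4 (s1^-1): strand 2 crosses under strand 1. Perm now: [1 2 3]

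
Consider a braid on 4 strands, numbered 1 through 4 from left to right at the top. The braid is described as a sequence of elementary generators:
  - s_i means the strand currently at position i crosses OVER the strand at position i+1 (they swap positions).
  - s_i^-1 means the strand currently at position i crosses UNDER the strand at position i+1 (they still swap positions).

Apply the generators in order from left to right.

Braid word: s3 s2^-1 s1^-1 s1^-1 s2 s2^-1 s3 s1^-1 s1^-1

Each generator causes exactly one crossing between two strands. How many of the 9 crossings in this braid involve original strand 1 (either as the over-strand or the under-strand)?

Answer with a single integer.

Answer: 4

Derivation:
Gen 1: crossing 3x4. Involves strand 1? no. Count so far: 0
Gen 2: crossing 2x4. Involves strand 1? no. Count so far: 0
Gen 3: crossing 1x4. Involves strand 1? yes. Count so far: 1
Gen 4: crossing 4x1. Involves strand 1? yes. Count so far: 2
Gen 5: crossing 4x2. Involves strand 1? no. Count so far: 2
Gen 6: crossing 2x4. Involves strand 1? no. Count so far: 2
Gen 7: crossing 2x3. Involves strand 1? no. Count so far: 2
Gen 8: crossing 1x4. Involves strand 1? yes. Count so far: 3
Gen 9: crossing 4x1. Involves strand 1? yes. Count so far: 4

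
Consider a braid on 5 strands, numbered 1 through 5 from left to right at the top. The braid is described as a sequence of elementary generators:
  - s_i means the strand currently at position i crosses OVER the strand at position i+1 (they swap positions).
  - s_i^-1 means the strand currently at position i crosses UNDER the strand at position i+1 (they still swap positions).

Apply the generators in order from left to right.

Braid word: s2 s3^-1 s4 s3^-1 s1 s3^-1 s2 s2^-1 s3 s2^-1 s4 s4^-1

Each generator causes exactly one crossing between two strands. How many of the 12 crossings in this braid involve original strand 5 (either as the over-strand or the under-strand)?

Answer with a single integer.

Answer: 5

Derivation:
Gen 1: crossing 2x3. Involves strand 5? no. Count so far: 0
Gen 2: crossing 2x4. Involves strand 5? no. Count so far: 0
Gen 3: crossing 2x5. Involves strand 5? yes. Count so far: 1
Gen 4: crossing 4x5. Involves strand 5? yes. Count so far: 2
Gen 5: crossing 1x3. Involves strand 5? no. Count so far: 2
Gen 6: crossing 5x4. Involves strand 5? yes. Count so far: 3
Gen 7: crossing 1x4. Involves strand 5? no. Count so far: 3
Gen 8: crossing 4x1. Involves strand 5? no. Count so far: 3
Gen 9: crossing 4x5. Involves strand 5? yes. Count so far: 4
Gen 10: crossing 1x5. Involves strand 5? yes. Count so far: 5
Gen 11: crossing 4x2. Involves strand 5? no. Count so far: 5
Gen 12: crossing 2x4. Involves strand 5? no. Count so far: 5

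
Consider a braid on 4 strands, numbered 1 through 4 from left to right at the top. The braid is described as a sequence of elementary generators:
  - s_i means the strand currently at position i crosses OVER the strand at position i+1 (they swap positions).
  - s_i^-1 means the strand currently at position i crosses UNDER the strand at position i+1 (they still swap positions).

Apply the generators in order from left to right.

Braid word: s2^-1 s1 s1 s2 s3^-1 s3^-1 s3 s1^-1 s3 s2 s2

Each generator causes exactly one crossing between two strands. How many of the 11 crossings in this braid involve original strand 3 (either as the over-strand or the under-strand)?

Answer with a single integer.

Gen 1: crossing 2x3. Involves strand 3? yes. Count so far: 1
Gen 2: crossing 1x3. Involves strand 3? yes. Count so far: 2
Gen 3: crossing 3x1. Involves strand 3? yes. Count so far: 3
Gen 4: crossing 3x2. Involves strand 3? yes. Count so far: 4
Gen 5: crossing 3x4. Involves strand 3? yes. Count so far: 5
Gen 6: crossing 4x3. Involves strand 3? yes. Count so far: 6
Gen 7: crossing 3x4. Involves strand 3? yes. Count so far: 7
Gen 8: crossing 1x2. Involves strand 3? no. Count so far: 7
Gen 9: crossing 4x3. Involves strand 3? yes. Count so far: 8
Gen 10: crossing 1x3. Involves strand 3? yes. Count so far: 9
Gen 11: crossing 3x1. Involves strand 3? yes. Count so far: 10

Answer: 10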